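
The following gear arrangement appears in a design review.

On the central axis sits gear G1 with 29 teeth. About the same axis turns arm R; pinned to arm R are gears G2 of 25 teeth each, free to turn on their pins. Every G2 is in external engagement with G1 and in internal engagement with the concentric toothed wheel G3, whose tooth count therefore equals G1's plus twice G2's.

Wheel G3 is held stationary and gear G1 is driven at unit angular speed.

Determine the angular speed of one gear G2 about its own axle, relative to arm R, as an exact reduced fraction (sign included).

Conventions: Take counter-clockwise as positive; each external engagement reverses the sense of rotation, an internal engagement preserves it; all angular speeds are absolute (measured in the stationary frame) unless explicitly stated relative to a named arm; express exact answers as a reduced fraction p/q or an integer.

-2291/2700

recognized (axles ride arm R): planetary set, 29/25/79 teeth
ring teeth: 29 + 2·25 = 79
29(ω_sun−ω_arm) = −79(ω_ring−ω_arm),  ω_ring = 0, ω_sun = 1
29(1−ω_arm) = −79(0−ω_arm)  ⇒  108·ω_arm = 29  ⇒  ω_arm = 29/108
sun–planet mesh: 29·(1−29/108) = −25·(ω_p−ω_arm)  ⇒  ω_p−ω_arm = -2291/2700
exact speed ratio = -2291/2700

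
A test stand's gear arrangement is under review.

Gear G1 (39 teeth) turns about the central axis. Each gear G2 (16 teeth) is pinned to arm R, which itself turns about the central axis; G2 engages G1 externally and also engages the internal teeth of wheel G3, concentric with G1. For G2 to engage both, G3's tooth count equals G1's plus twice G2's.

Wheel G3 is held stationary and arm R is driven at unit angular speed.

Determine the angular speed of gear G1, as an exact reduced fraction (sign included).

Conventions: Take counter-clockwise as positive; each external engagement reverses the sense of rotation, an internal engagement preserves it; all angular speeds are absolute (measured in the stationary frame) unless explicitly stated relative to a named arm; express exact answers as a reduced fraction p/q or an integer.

110/39

topology: planetary set — G1 39T / G2 16T / G3 71T, arm = carrier (Willis)
ring teeth: 39 + 2·16 = 71
39(ω_sun−ω_arm) = −71(ω_ring−ω_arm),  ω_ring = 0, ω_arm = 1
ω_sun = 1 − (71/39)(0−1) = 110/39
exact speed ratio = 110/39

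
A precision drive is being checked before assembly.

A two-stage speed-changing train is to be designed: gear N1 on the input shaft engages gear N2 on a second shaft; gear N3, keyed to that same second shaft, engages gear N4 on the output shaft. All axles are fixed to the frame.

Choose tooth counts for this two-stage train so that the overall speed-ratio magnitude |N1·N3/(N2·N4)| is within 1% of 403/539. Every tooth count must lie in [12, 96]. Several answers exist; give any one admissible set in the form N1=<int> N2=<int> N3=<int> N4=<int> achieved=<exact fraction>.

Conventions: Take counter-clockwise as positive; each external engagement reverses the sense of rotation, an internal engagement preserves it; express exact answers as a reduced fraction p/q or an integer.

N1=13 N2=14 N3=62 N4=77 achieved=403/539

2-stage fixed-axis compound train for ratio 403/539
target = 403/539 in lowest terms: an exact hit needs N1·N3 = k·403 and N2·N4 = k·539 for one integer k, every count in [12, 96]; additionally prefer no 1:1 stage (N1 ≠ N2, N3 ≠ N4)
k = 1: no 1:1-free in-range split of k·403 and k·539 into factor pairs; take k = 2
k = 2: N1·N3 = 806 = 13·62, N2·N4 = 1078 = 14·77
achieved = 13·62/(14·77) = 403/539; |achieved − target| = 0 ≤ 403/53900 ✓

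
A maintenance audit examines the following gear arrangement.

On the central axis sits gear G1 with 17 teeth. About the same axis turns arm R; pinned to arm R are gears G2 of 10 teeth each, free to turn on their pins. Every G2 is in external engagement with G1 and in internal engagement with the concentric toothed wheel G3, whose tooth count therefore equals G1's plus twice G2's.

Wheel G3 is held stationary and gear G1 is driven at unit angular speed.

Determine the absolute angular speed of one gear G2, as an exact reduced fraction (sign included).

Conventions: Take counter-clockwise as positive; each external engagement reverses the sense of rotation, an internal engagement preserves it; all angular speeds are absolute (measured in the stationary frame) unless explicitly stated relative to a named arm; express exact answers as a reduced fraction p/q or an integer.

class = planetary set [G3 = 17+2·10 = 37; Willis about the carrier]
ring teeth: 17 + 2·10 = 37
17(ω_sun−ω_arm) = −37(ω_ring−ω_arm),  ω_ring = 0, ω_sun = 1
17(1−ω_arm) = −37(0−ω_arm)  ⇒  54·ω_arm = 17  ⇒  ω_arm = 17/54
sun–planet mesh: 17·(1−17/54) = −10·(ω_p−ω_arm)  ⇒  ω_p−ω_arm = -629/540
ω_p = 17/54 − 629/540 = -17/20
exact speed ratio = -17/20

-17/20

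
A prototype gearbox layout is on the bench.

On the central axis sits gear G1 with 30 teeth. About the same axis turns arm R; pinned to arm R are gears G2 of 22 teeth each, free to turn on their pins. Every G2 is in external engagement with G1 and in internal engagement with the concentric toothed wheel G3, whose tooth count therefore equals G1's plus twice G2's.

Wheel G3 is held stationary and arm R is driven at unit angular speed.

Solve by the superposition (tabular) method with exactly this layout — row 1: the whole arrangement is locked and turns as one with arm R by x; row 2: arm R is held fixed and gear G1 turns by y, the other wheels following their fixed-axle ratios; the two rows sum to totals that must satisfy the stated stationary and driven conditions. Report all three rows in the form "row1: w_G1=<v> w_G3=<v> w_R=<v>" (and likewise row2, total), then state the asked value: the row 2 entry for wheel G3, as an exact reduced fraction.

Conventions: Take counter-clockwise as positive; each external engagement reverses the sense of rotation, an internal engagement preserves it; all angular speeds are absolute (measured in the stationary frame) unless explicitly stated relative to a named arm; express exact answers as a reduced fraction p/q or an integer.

row1: w_G1=1 w_G3=1 w_R=1
row2: w_G1=37/15 w_G3=-1 w_R=0
total: w_G1=52/15 w_G3=0 w_R=1
asked value: -1

planetary set (30T centre, 22T on arm, 74T internal) — Willis relation
superposition row 1 [locked train]: every member turns x
row 2: sun turns y, ring = −(30/74)·y, arm 0
boundary: total ω_ring = x − (30/74)·y = 0 and total ω_arm = x = 1  ⇒  y = 37/15, x = 1
row 2 ring = −(30/74)·37/15 = -1
totals (row 1 + row 2): sun 1 + 37/15 = 52/15, ring 1 + (-1) = 0, arm 1 + 0 = 1
asked cell (row2, ring) = -1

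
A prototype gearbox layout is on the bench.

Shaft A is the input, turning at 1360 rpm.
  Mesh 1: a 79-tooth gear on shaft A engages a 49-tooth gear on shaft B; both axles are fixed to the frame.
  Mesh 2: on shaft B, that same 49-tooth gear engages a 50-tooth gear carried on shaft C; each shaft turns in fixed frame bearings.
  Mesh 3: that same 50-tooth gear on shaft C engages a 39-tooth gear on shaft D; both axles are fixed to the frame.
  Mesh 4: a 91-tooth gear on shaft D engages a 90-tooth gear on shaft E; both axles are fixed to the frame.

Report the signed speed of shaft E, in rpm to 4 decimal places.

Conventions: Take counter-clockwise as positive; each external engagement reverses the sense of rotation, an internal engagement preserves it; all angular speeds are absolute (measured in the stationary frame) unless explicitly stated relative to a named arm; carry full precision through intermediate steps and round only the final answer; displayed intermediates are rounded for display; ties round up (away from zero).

topology: fixed-axis compound train — 4 meshes, A→E
mesh 1 [79T→49T]: ω = 1360.0000×79/49 = 2192.6531 rpm, sense flips to −
mesh 2 [49T→50T]: ω = 2192.6531×49/50 = 2148.8000 rpm, sense flips to +
mesh 3 [50T→39T]: ω = 2148.8000×50/39 = 2754.8718 rpm, sense flips to −
mesh 4 [91T→90T]: ω = 2754.8718×91/90 = 2785.4815 rpm, sense flips to +
signed output speed = +2785.4815 rpm

+2785.4815 rpm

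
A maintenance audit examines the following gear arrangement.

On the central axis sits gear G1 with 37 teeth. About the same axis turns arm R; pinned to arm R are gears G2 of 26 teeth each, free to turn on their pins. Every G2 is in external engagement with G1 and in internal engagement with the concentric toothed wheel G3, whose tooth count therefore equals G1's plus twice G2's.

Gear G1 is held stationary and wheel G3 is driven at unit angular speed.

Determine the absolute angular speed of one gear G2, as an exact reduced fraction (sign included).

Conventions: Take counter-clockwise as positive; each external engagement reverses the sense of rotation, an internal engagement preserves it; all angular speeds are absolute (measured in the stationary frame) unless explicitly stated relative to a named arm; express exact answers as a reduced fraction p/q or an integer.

planetary set (37T centre, 26T on arm, 89T internal) — Willis relation
ring teeth: 37 + 2·26 = 89
37(ω_sun−ω_arm) = −89(ω_ring−ω_arm),  ω_sun = 0, ω_ring = 1
37(0−ω_arm) = −89(1−ω_arm)  ⇒  126·ω_arm = 89  ⇒  ω_arm = 89/126
sun–planet mesh: 37·(0−89/126) = −26·(ω_p−ω_arm)  ⇒  ω_p−ω_arm = 3293/3276
ω_p = 89/126 + 3293/3276 = 89/52
exact speed ratio = 89/52

89/52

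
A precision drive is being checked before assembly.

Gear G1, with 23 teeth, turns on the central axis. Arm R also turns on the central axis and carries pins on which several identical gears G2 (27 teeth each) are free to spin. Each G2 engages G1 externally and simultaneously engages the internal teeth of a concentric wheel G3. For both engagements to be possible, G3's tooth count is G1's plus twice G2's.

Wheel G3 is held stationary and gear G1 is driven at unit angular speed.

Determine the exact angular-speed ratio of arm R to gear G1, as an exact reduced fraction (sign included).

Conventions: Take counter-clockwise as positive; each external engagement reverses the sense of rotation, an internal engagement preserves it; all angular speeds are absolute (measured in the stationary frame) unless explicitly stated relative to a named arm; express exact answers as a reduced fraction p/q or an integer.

recognized (axles ride arm R): planetary set, 23/27/77 teeth
ring teeth: 23 + 2·27 = 77
23(ω_sun−ω_arm) = −77(ω_ring−ω_arm),  ω_ring = 0, ω_sun = 1
23(1−ω_arm) = −77(0−ω_arm)  ⇒  100·ω_arm = 23  ⇒  ω_arm = 23/100
ω_out/ω_in = 23/100

23/100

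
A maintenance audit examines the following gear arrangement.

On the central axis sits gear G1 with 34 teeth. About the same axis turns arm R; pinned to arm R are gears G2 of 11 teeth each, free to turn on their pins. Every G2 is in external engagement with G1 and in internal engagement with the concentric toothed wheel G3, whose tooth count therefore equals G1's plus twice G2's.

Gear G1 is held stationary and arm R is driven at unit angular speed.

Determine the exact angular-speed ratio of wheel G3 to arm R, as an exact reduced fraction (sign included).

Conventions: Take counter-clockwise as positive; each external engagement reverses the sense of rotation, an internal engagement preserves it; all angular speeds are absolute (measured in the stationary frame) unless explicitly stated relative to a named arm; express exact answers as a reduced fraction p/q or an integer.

45/28

class = planetary set [G3 = 34+2·11 = 56; Willis about the carrier]
ring teeth: 34 + 2·11 = 56
34(ω_sun−ω_arm) = −56(ω_ring−ω_arm),  ω_sun = 0, ω_arm = 1
ω_ring = 1 − (34/56)(0−1) = 45/28
ω_out/ω_in = 45/28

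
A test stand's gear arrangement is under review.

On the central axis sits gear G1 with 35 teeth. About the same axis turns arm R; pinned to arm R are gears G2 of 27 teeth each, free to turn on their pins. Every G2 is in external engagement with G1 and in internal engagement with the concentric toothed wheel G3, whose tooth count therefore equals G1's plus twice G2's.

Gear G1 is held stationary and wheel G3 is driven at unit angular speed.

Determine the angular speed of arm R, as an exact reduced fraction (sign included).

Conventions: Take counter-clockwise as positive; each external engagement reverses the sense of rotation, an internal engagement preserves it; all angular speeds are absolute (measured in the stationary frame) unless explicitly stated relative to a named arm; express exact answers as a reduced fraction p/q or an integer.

planetary set (35T centre, 27T on arm, 89T internal) — Willis relation
ring teeth: 35 + 2·27 = 89
35(ω_sun−ω_arm) = −89(ω_ring−ω_arm),  ω_sun = 0, ω_ring = 1
35(0−ω_arm) = −89(1−ω_arm)  ⇒  124·ω_arm = 89  ⇒  ω_arm = 89/124
exact speed ratio = 89/124

89/124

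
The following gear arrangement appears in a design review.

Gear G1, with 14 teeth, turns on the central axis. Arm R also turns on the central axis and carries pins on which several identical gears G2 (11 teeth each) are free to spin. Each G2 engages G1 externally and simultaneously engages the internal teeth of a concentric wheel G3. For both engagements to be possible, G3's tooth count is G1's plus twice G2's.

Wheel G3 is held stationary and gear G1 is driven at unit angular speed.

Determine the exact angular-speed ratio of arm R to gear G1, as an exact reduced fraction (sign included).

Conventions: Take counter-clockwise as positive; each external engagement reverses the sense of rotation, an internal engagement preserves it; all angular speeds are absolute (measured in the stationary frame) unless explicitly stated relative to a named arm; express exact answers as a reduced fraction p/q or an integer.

7/25

topology: planetary set — G1 14T / G2 11T / G3 36T, arm = carrier (Willis)
ring teeth: 14 + 2·11 = 36
14(ω_sun−ω_arm) = −36(ω_ring−ω_arm),  ω_ring = 0, ω_sun = 1
14(1−ω_arm) = −36(0−ω_arm)  ⇒  50·ω_arm = 14  ⇒  ω_arm = 7/25
ω_out/ω_in = 7/25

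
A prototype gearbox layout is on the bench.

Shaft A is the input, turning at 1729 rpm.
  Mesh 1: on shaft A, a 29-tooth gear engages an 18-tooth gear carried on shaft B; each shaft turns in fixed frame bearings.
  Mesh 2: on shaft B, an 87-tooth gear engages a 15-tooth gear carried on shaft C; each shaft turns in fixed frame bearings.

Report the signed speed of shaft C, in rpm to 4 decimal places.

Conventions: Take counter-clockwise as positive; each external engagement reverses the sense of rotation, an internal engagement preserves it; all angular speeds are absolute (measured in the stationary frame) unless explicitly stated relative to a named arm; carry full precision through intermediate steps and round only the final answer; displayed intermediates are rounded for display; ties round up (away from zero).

topology: fixed-axis compound train — 2 meshes, A→C
mesh 1 [29T→18T]: ω = 1729.0000×29/18 = 2785.6111 rpm, sense flips to −
mesh 2 [87T→15T]: ω = 2785.6111×87/15 = 16156.5444 rpm, sense flips to +
signed output speed = +16156.5444 rpm

+16156.5444 rpm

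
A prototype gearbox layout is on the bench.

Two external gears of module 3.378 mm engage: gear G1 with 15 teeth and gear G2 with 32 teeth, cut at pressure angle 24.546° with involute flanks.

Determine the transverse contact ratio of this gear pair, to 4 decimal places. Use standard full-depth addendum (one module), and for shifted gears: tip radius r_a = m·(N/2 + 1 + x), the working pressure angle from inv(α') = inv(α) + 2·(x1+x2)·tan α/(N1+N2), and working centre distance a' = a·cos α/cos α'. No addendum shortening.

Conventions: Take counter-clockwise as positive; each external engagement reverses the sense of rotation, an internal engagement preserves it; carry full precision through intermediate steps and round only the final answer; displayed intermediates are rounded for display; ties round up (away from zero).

single-mesh involute tooth geometry (15T engaging 32T at module 3.378)
base radii: r_b1 = 23.045426, r_b2 = 49.163576
tip radii: r_a1 = 28.713000, r_a2 = 57.426000
no profile shift: α' = α, a' = a
action lengths: √(r_a1²−r_b1²) = 17.127308, √(r_a2²−r_b2²) = 29.676392
base pitch p_b = π·m·cos α = 9.653246
CR = (17.127308 + 29.676392 − 79.383000·sin 24.54600°)/9.653246 = 1.432277
contact ratio ≈ 1.4323

1.4323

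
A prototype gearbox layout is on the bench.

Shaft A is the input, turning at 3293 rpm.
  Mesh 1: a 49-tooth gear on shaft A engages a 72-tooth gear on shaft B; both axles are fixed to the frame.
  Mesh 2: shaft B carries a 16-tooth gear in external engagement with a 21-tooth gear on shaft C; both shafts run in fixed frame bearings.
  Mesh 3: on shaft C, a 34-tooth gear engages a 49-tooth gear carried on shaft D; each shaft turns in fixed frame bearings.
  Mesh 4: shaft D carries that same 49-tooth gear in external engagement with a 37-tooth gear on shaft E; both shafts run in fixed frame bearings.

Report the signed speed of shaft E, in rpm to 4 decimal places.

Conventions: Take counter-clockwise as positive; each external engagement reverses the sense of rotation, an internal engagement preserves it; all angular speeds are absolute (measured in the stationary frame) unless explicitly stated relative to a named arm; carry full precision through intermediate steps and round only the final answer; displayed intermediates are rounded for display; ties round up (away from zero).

+1569.0370 rpm

class = fixed-axis compound train [4 meshes; 4 ratios multiply, 4 sense flips]
mesh 1 [49T→72T]: ω = 3293.0000×49/72 = 2241.0694 rpm, sense flips to −
mesh 2 [16T→21T]: ω = 2241.0694×16/21 = 1707.4815 rpm, sense flips to +
mesh 3 [34T→49T]: ω = 1707.4815×34/49 = 1184.7831 rpm, sense flips to −
mesh 4 [49T→37T]: ω = 1184.7831×49/37 = 1569.0370 rpm, sense flips to +
signed output speed = +1569.0370 rpm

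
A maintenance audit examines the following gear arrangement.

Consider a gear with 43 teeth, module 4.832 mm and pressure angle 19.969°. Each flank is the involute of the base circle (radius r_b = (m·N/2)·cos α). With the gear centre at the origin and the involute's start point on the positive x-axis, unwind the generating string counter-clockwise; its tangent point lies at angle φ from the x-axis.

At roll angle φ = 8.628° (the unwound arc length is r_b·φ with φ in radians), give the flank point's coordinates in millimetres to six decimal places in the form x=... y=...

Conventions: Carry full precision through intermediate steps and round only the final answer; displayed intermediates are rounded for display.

single-mesh involute tooth geometry (43T wheel at module 4.832)
pitch radius r_p = m·N/2 = 4.832·43/2 = 103.888000
base radius r_b = r_p·cos α = 103.888000·cos 19.969° = 97.641997
roll angle φ = 8.628° = 0.15058701 rad
x = r_b·(cos φ + φ·sin φ) = 98.742816
y = r_b·(sin φ − φ·cos φ) = 0.110890

x=98.742816 y=0.110890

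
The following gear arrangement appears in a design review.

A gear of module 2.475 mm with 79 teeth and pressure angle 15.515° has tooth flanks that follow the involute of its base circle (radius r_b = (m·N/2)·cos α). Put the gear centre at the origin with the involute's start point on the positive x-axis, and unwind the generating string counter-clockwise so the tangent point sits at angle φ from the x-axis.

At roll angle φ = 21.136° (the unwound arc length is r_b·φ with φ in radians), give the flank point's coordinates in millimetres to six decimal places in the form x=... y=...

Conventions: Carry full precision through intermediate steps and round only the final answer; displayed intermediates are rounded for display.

x=100.393132 y=1.554923

single-mesh involute tooth geometry (79T wheel at module 2.475)
pitch radius r_p = m·N/2 = 2.475·79/2 = 97.762500
base radius r_b = r_p·cos α = 97.762500·cos 15.515° = 94.200079
roll angle φ = 21.136° = 0.36889279 rad
x = r_b·(cos φ + φ·sin φ) = 100.393132
y = r_b·(sin φ − φ·cos φ) = 1.554923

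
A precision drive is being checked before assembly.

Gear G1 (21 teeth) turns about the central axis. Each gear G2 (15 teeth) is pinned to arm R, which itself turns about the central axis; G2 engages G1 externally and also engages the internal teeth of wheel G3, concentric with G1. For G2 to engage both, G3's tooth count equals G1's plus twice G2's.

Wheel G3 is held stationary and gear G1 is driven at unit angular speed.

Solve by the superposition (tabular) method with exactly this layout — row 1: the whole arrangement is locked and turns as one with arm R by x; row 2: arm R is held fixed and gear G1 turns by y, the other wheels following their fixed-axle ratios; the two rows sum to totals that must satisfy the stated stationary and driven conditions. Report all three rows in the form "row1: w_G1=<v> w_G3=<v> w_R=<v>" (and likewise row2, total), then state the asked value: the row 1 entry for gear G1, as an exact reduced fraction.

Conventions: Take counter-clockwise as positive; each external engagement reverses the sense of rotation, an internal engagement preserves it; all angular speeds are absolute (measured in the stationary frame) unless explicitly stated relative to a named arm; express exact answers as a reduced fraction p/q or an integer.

row1: w_G1=7/24 w_G3=7/24 w_R=7/24
row2: w_G1=17/24 w_G3=-7/24 w_R=0
total: w_G1=1 w_G3=0 w_R=7/24
asked value: 7/24

planetary set (21T centre, 15T on arm, 51T internal) — Willis relation
row 1: whole set turns with the arm by x
row 2 (arm held, sun turns y): ω_ring = −(21/51)·y, ω_arm = 0
boundary: total ω_ring = x − (21/51)·y = 0 and total ω_sun = x + y = 1  ⇒  y = 17/24, x = 7/24
row 2 ring = −(21/51)·17/24 = -7/24
totals (row 1 + row 2): sun 7/24 + 17/24 = 1, ring 7/24 + (-7/24) = 0, arm 7/24 + 0 = 7/24
asked cell (row1, sun) = 7/24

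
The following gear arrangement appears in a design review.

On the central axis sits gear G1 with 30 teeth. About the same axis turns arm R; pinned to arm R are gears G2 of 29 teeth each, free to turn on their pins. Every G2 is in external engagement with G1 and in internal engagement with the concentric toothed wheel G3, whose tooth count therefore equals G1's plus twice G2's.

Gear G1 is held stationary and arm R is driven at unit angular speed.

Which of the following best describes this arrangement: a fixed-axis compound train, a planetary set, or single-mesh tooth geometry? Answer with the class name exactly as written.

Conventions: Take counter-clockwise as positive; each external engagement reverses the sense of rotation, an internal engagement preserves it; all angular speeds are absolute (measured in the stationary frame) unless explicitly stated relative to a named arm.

planetary set

recognized (axles ride arm R): planetary set, 30/29/88 teeth
classification: planetary set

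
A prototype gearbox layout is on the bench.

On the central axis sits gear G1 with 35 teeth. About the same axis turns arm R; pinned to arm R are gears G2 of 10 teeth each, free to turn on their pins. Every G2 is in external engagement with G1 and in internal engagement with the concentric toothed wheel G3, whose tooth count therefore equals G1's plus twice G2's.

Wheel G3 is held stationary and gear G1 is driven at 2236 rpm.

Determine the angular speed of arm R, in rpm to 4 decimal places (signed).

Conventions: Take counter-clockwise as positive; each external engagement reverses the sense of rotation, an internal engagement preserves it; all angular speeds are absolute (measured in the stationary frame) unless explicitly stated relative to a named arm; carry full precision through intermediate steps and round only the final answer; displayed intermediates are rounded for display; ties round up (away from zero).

+869.5556 rpm

class = planetary set [G3 = 35+2·10 = 55; Willis about the carrier]
normalise by the input: solve with ω_sun = 1, then scale by 2236 rpm
ring teeth: 35 + 2·10 = 55
35(ω_sun−ω_arm) = −55(ω_ring−ω_arm),  ω_ring = 0, ω_sun = 1
35(1−ω_arm) = −55(0−ω_arm)  ⇒  90·ω_arm = 35  ⇒  ω_arm = 7/18
scale: ω_arm = 7/18 × 2236 rpm = +869.5556 rpm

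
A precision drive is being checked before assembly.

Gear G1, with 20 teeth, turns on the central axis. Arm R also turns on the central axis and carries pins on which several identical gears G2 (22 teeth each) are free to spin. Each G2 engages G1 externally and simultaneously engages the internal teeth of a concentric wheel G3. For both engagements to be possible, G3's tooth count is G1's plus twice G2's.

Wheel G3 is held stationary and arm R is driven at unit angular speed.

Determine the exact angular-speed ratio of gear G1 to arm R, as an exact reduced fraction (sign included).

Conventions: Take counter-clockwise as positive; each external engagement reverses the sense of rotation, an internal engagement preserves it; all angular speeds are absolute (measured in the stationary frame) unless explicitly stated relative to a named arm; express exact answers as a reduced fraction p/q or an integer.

21/5

recognized (axles ride arm R): planetary set, 20/22/64 teeth
ring teeth: 20 + 2·22 = 64
20(ω_sun−ω_arm) = −64(ω_ring−ω_arm),  ω_ring = 0, ω_arm = 1
ω_sun = 1 − (64/20)(0−1) = 21/5
ω_out/ω_in = 21/5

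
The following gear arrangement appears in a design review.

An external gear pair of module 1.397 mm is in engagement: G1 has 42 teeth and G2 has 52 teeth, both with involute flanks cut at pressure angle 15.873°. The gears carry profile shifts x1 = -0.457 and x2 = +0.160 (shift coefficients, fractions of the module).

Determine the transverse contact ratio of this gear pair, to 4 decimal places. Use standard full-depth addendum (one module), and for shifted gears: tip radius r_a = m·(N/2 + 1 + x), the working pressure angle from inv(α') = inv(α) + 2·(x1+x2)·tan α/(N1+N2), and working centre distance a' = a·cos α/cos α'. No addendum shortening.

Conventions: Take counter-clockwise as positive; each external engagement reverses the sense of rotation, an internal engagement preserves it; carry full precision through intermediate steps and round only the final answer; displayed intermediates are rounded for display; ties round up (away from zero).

2.1223

single-mesh involute tooth geometry (42T engaging 52T at module 1.397)
base radii: r_b1 = 28.218389, r_b2 = 34.937053
tip radii: r_a1 = 30.095571, r_a2 = 37.942520
inv(α') = inv(15.873°) + 2·(-0.457+0.160)·tan α/(42+52) = 0.00551513  ⇒  α' = 14.47450°
a' = a·cos α / cos α' = 65.6590·cos 15.873°/cos 14.47450° = 65.225776
action lengths: √(r_a1²−r_b1²) = 10.462596, √(r_a2²−r_b2²) = 14.799903
base pitch p_b = π·m·cos α = 4.221461
CR = (10.462596 + 14.799903 − 65.225776·sin 14.47450°)/4.221461 = 2.122339
contact ratio ≈ 2.1223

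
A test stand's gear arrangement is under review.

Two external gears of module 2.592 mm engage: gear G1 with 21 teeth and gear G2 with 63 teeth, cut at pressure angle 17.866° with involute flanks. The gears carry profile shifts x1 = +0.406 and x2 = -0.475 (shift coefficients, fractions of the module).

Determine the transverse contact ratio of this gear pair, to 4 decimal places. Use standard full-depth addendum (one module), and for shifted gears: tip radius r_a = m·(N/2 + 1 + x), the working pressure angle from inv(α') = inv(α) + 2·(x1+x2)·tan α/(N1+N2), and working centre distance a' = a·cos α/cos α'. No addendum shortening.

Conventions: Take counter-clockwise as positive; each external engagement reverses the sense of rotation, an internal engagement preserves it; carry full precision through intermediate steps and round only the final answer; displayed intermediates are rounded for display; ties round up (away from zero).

1.6965

topology: single-mesh involute geometry — m = 2.592, 21T/63T pair
base radii: r_b1 = 25.903553, r_b2 = 77.710658
tip radii: r_a1 = 30.860352, r_a2 = 83.008800
inv(α') = inv(17.866°) + 2·(+0.406-0.475)·tan α/(21+63) = 0.00998593  ⇒  α' = 17.56873°
a' = a·cos α / cos α' = 108.8640·cos 17.866°/cos 17.56873° = 108.683705
action lengths: √(r_a1²−r_b1²) = 16.774006, √(r_a2²−r_b2²) = 29.180722
base pitch p_b = π·m·cos α = 7.750325
CR = (16.774006 + 29.180722 − 108.683705·sin 17.56873°)/7.750325 = 1.696520
contact ratio ≈ 1.6965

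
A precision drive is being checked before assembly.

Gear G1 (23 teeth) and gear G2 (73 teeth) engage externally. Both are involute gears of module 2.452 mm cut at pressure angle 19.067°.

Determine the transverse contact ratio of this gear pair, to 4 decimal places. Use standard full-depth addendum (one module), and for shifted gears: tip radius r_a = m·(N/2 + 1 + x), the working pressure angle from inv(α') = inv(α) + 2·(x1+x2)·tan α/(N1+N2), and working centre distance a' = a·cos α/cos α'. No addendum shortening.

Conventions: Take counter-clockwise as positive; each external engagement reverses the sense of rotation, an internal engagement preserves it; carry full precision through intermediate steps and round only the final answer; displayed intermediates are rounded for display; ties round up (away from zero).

single-mesh involute tooth geometry (23T engaging 73T at module 2.452)
base radii: r_b1 = 26.650979, r_b2 = 84.587891
tip radii: r_a1 = 30.650000, r_a2 = 91.950000
no profile shift: α' = α, a' = a
action lengths: √(r_a1²−r_b1²) = 15.137629, √(r_a2²−r_b2²) = 36.051230
base pitch p_b = π·m·cos α = 7.280567
CR = (15.137629 + 36.051230 − 117.696000·sin 19.06700°)/7.280567 = 1.749958
contact ratio ≈ 1.7500

1.7500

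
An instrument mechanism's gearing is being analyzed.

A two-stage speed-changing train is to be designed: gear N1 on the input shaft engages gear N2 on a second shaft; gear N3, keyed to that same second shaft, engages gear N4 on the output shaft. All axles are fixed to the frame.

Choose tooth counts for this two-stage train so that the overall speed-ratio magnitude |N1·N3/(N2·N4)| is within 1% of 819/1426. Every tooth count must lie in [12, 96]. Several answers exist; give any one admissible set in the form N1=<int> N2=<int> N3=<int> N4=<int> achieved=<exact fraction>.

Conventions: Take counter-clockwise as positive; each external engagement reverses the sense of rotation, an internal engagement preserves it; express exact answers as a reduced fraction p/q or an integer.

N1=13 N2=23 N3=63 N4=62 achieved=819/1426

2-stage fixed-axis compound train for ratio 819/1426
target = 819/1426 in lowest terms: an exact hit needs N1·N3 = k·819 and N2·N4 = k·1426 for one integer k, every count in [12, 96]; additionally prefer no 1:1 stage (N1 ≠ N2, N3 ≠ N4)
k = 1: N1·N3 = 819 = 13·63, N2·N4 = 1426 = 23·62
achieved = 13·63/(23·62) = 819/1426; |achieved − target| = 0 ≤ 819/142600 ✓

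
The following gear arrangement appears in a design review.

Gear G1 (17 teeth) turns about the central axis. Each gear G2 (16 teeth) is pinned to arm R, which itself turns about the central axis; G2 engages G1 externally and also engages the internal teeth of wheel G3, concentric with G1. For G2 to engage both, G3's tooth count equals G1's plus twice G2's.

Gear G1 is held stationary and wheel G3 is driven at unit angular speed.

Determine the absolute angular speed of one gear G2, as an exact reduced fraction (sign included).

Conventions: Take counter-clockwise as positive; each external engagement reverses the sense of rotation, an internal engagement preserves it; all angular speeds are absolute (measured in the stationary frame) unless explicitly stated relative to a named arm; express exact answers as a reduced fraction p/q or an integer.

topology: planetary set — G1 17T / G2 16T / G3 49T, arm = carrier (Willis)
ring teeth: 17 + 2·16 = 49
17(ω_sun−ω_arm) = −49(ω_ring−ω_arm),  ω_sun = 0, ω_ring = 1
17(0−ω_arm) = −49(1−ω_arm)  ⇒  66·ω_arm = 49  ⇒  ω_arm = 49/66
sun–planet mesh: 17·(0−49/66) = −16·(ω_p−ω_arm)  ⇒  ω_p−ω_arm = 833/1056
ω_p = 49/66 + 833/1056 = 49/32
exact speed ratio = 49/32

49/32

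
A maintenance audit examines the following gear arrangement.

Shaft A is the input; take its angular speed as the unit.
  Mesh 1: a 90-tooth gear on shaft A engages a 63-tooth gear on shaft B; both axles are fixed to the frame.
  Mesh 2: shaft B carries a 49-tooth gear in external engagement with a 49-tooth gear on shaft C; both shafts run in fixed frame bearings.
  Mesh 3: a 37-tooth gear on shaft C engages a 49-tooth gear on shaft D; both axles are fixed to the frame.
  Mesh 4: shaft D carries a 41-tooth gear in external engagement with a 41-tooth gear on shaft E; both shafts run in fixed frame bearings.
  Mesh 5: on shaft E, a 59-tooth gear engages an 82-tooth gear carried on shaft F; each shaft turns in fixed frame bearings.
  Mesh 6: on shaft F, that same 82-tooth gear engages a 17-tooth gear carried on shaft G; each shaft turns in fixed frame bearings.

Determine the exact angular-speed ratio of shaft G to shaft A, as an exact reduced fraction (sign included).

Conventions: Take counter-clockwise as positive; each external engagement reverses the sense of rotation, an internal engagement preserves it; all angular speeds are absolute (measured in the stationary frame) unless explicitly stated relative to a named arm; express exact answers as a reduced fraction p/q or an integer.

class = fixed-axis compound train [6 meshes; 6 ratios multiply, 6 sense flips]
mesh 1 [90T→63T]: running ratio 10/7, sense −
mesh 2 [49T→49T]: running ratio 10/7, sense +
mesh 3 [37T→49T]: running ratio 370/343, sense −
mesh 4 [41T→41T]: running ratio 370/343, sense +
mesh 5 [59T→82T]: running ratio 10915/14063, sense −
mesh 6 [82T→17T]: running ratio 21830/5831, sense +
ω_out/ω_in = 21830/5831

21830/5831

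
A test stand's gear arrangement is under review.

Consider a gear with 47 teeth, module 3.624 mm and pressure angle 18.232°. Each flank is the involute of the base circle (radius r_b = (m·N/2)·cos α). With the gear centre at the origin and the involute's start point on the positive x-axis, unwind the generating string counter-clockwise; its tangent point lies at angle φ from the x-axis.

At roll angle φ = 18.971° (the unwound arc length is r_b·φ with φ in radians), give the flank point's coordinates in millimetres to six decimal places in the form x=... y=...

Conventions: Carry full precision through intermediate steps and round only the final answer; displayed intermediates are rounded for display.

topology: single-mesh involute geometry — m = 3.624, N = 47
pitch radius r_p = m·N/2 = 3.624·47/2 = 85.164000
base radius r_b = r_p·cos α = 85.164000·cos 18.232° = 80.888551
roll angle φ = 18.971° = 0.33110641 rad
x = r_b·(cos φ + φ·sin φ) = 85.201729
y = r_b·(sin φ − φ·cos φ) = 0.968055

x=85.201729 y=0.968055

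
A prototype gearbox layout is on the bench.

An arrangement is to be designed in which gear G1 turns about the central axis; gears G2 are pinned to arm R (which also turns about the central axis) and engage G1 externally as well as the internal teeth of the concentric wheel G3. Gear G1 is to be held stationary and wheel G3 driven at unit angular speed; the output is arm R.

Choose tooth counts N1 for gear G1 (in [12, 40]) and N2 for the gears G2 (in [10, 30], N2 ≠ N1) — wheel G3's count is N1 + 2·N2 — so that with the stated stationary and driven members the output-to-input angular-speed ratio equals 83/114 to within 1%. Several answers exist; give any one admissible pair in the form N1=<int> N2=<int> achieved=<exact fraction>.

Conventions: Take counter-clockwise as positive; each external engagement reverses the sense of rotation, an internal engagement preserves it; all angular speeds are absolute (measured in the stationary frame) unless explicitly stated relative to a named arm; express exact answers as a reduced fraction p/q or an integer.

topology: planetary set — design target 83/114, arm = carrier (Willis)
Willis with ω_sun = 0: ω_arm/ω_ring = N3/(N1+N3); set equal to 83/114  ⇒  N3/N1 = (83/114)/(1 − 83/114) = 83/31
N3 = N1 + 2·N2  ⇒  N2/N1 = (N3/N1 − 1)/2 = (83/31 − 1)/2 = 26/31
smallest multiple with N1 ≥ 12 and N2 ≥ 10: k = 1  ⇒  N1 = 1·31 = 31, N2 = 1·26 = 26 (N1 ≤ 40, N2 ≤ 30, N2 ≠ N1 ✓), N3 = 31 + 2·26 = 83
check: N3/(N1+N3) with N1 = 31, N3 = 83 gives 83/114; |achieved − target| = 0 ≤ 83/11400 ✓

N1=31 N2=26 achieved=83/114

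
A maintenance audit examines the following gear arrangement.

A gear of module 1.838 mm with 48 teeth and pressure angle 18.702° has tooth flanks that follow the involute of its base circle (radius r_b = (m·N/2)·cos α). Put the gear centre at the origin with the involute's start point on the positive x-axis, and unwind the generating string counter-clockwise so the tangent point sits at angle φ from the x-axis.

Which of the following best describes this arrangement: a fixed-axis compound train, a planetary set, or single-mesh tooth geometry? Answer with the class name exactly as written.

topology: single-mesh involute geometry — m = 1.838, N = 48
classification: single-mesh tooth geometry

single-mesh tooth geometry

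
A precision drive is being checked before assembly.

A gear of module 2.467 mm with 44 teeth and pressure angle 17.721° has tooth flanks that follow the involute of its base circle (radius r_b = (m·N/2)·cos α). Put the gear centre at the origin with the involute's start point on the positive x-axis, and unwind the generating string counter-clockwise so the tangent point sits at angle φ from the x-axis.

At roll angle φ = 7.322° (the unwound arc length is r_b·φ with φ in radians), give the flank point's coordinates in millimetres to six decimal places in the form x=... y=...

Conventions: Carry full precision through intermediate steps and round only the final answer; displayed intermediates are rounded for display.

class = single-mesh tooth geometry [base-circle involute, m = 2.467, 44T]
pitch radius r_p = m·N/2 = 2.467·44/2 = 54.274000
base radius r_b = r_p·cos α = 54.274000·cos 17.721° = 51.698698
roll angle φ = 7.322° = 0.12779301 rad
x = r_b·(cos φ + φ·sin φ) = 52.119123
y = r_b·(sin φ − φ·cos φ) = 0.035906

x=52.119123 y=0.035906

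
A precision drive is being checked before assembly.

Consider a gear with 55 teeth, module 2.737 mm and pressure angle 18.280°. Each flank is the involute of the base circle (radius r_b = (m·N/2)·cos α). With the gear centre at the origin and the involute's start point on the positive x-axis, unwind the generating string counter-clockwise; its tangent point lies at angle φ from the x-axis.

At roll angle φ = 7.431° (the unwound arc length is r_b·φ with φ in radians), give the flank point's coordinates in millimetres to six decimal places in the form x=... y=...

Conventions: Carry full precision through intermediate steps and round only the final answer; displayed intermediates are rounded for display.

class = single-mesh tooth geometry [base-circle involute, m = 2.737, 55T]
pitch radius r_p = m·N/2 = 2.737·55/2 = 75.267500
base radius r_b = r_p·cos α = 75.267500·cos 18.280° = 71.469127
roll angle φ = 7.431° = 0.12969542 rad
x = r_b·(cos φ + φ·sin φ) = 72.067690
y = r_b·(sin φ − φ·cos φ) = 0.051885

x=72.067690 y=0.051885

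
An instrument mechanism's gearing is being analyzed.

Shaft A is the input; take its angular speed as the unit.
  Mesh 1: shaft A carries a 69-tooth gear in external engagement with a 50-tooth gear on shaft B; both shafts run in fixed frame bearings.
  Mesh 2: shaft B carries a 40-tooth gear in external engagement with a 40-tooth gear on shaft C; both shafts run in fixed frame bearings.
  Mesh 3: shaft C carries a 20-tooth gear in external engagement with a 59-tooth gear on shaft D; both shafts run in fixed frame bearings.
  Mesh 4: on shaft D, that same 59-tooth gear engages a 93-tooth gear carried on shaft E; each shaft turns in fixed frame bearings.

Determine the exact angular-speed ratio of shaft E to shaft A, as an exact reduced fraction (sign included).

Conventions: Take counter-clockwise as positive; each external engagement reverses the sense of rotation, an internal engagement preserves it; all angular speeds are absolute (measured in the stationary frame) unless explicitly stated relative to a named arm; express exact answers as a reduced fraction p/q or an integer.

46/155

class = fixed-axis compound train [4 meshes; 4 ratios multiply, 4 sense flips]
mesh 1 [69T→50T]: running ratio 69/50, sense −
mesh 2 [40T→40T]: running ratio 69/50, sense +
mesh 3 [20T→59T]: running ratio 138/295, sense −
mesh 4 [59T→93T]: running ratio 46/155, sense +
ω_out/ω_in = 46/155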